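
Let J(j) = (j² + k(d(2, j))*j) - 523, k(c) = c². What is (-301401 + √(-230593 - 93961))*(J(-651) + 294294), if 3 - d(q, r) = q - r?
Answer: 82683314629128 - 274329928*I*√324554 ≈ 8.2683e+13 - 1.5628e+11*I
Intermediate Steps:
d(q, r) = 3 + r - q (d(q, r) = 3 - (q - r) = 3 + (r - q) = 3 + r - q)
J(j) = -523 + j² + j*(1 + j)² (J(j) = (j² + (3 + j - 1*2)²*j) - 523 = (j² + (3 + j - 2)²*j) - 523 = (j² + (1 + j)²*j) - 523 = (j² + j*(1 + j)²) - 523 = -523 + j² + j*(1 + j)²)
(-301401 + √(-230593 - 93961))*(J(-651) + 294294) = (-301401 + √(-230593 - 93961))*((-523 + (-651)² - 651*(1 - 651)²) + 294294) = (-301401 + √(-324554))*((-523 + 423801 - 651*(-650)²) + 294294) = (-301401 + I*√324554)*((-523 + 423801 - 651*422500) + 294294) = (-301401 + I*√324554)*((-523 + 423801 - 275047500) + 294294) = (-301401 + I*√324554)*(-274624222 + 294294) = (-301401 + I*√324554)*(-274329928) = 82683314629128 - 274329928*I*√324554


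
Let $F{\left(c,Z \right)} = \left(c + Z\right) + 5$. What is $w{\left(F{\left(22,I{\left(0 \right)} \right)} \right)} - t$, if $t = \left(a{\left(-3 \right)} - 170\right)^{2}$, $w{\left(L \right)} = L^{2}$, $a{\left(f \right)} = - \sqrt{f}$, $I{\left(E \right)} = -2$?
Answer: $625 - \left(170 + i \sqrt{3}\right)^{2} \approx -28272.0 - 588.9 i$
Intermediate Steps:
$F{\left(c,Z \right)} = 5 + Z + c$ ($F{\left(c,Z \right)} = \left(Z + c\right) + 5 = 5 + Z + c$)
$t = \left(-170 - i \sqrt{3}\right)^{2}$ ($t = \left(- \sqrt{-3} - 170\right)^{2} = \left(- i \sqrt{3} - 170\right)^{2} = \left(-170 - i \sqrt{3}\right)^{2} \approx 28897.0 + 588.9 i$)
$w{\left(F{\left(22,I{\left(0 \right)} \right)} \right)} - t = \left(5 - 2 + 22\right)^{2} - \left(170 + i \sqrt{3}\right)^{2} = 25^{2} - \left(170 + i \sqrt{3}\right)^{2} = 625 - \left(170 + i \sqrt{3}\right)^{2}$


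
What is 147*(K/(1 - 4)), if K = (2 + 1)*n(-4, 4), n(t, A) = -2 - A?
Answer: 882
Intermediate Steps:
K = -18 (K = (2 + 1)*(-2 - 1*4) = 3*(-2 - 4) = 3*(-6) = -18)
147*(K/(1 - 4)) = 147*(-18/(1 - 4)) = 147*(-18/(-3)) = 147*(-18*(-1/3)) = 147*6 = 882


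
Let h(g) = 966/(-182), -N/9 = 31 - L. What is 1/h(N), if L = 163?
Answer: -13/69 ≈ -0.18841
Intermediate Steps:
N = 1188 (N = -9*(31 - 1*163) = -9*(31 - 163) = -9*(-132) = 1188)
h(g) = -69/13 (h(g) = 966*(-1/182) = -69/13)
1/h(N) = 1/(-69/13) = -13/69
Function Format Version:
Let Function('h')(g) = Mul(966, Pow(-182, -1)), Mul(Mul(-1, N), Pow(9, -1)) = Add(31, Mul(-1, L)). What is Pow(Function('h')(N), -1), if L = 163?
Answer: Rational(-13, 69) ≈ -0.18841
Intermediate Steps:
N = 1188 (N = Mul(-9, Add(31, Mul(-1, 163))) = Mul(-9, Add(31, -163)) = Mul(-9, -132) = 1188)
Function('h')(g) = Rational(-69, 13) (Function('h')(g) = Mul(966, Rational(-1, 182)) = Rational(-69, 13))
Pow(Function('h')(N), -1) = Pow(Rational(-69, 13), -1) = Rational(-13, 69)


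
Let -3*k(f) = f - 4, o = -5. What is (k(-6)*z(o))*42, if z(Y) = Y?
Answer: -700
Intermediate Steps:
k(f) = 4/3 - f/3 (k(f) = -(f - 4)/3 = -(-4 + f)/3 = 4/3 - f/3)
(k(-6)*z(o))*42 = ((4/3 - 1/3*(-6))*(-5))*42 = ((4/3 + 2)*(-5))*42 = ((10/3)*(-5))*42 = -50/3*42 = -700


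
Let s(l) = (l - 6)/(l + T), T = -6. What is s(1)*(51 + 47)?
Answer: 98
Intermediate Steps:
s(l) = 1 (s(l) = (l - 6)/(l - 6) = (-6 + l)/(-6 + l) = 1)
s(1)*(51 + 47) = 1*(51 + 47) = 1*98 = 98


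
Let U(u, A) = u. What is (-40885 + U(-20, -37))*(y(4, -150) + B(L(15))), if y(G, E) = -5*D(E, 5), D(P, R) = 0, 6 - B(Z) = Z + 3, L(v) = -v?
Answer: -736290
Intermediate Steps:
B(Z) = 3 - Z (B(Z) = 6 - (Z + 3) = 6 - (3 + Z) = 6 + (-3 - Z) = 3 - Z)
y(G, E) = 0 (y(G, E) = -5*0 = 0)
(-40885 + U(-20, -37))*(y(4, -150) + B(L(15))) = (-40885 - 20)*(0 + (3 - (-1)*15)) = -40905*(0 + (3 - 1*(-15))) = -40905*(0 + (3 + 15)) = -40905*(0 + 18) = -40905*18 = -736290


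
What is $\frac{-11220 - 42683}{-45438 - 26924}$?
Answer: $\frac{53903}{72362} \approx 0.74491$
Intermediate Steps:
$\frac{-11220 - 42683}{-45438 - 26924} = - \frac{53903}{-72362} = \left(-53903\right) \left(- \frac{1}{72362}\right) = \frac{53903}{72362}$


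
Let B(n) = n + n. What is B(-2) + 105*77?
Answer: 8081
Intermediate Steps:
B(n) = 2*n
B(-2) + 105*77 = 2*(-2) + 105*77 = -4 + 8085 = 8081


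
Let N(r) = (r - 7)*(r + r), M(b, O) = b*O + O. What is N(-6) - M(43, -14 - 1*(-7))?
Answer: 464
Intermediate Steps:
M(b, O) = O + O*b (M(b, O) = O*b + O = O + O*b)
N(r) = 2*r*(-7 + r) (N(r) = (-7 + r)*(2*r) = 2*r*(-7 + r))
N(-6) - M(43, -14 - 1*(-7)) = 2*(-6)*(-7 - 6) - (-14 - 1*(-7))*(1 + 43) = 2*(-6)*(-13) - (-14 + 7)*44 = 156 - (-7)*44 = 156 - 1*(-308) = 156 + 308 = 464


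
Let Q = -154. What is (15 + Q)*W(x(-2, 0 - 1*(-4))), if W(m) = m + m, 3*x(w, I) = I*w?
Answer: 2224/3 ≈ 741.33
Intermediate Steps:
x(w, I) = I*w/3 (x(w, I) = (I*w)/3 = I*w/3)
W(m) = 2*m
(15 + Q)*W(x(-2, 0 - 1*(-4))) = (15 - 154)*(2*((⅓)*(0 - 1*(-4))*(-2))) = -278*(⅓)*(0 + 4)*(-2) = -278*(⅓)*4*(-2) = -278*(-8)/3 = -139*(-16/3) = 2224/3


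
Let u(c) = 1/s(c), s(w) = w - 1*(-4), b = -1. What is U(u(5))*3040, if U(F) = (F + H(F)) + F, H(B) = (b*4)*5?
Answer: -541120/9 ≈ -60124.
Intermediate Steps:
s(w) = 4 + w (s(w) = w + 4 = 4 + w)
H(B) = -20 (H(B) = -1*4*5 = -4*5 = -20)
u(c) = 1/(4 + c)
U(F) = -20 + 2*F (U(F) = (F - 20) + F = (-20 + F) + F = -20 + 2*F)
U(u(5))*3040 = (-20 + 2/(4 + 5))*3040 = (-20 + 2/9)*3040 = -178/9*3040 = -541120/9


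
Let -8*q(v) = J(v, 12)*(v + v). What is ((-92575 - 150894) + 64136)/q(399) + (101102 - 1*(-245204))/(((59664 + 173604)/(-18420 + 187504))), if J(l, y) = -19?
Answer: 1760859667774/7017479 ≈ 2.5092e+5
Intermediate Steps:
q(v) = 19*v/4 (q(v) = -(-19)*(v + v)/8 = -(-19)*2*v/8 = -(-19)*v/4 = 19*v/4)
((-92575 - 150894) + 64136)/q(399) + (101102 - 1*(-245204))/(((59664 + 173604)/(-18420 + 187504))) = ((-92575 - 150894) + 64136)/(((19/4)*399)) + (101102 - 1*(-245204))/(((59664 + 173604)/(-18420 + 187504))) = (-243469 + 64136)/(7581/4) + (101102 + 245204)/((233268/169084)) = -179333*4/7581 + 346306/((233268*(1/169084))) = -102476/1083 + 346306/(58317/42271) = -102476/1083 + 346306*(42271/58317) = -102476/1083 + 14638700926/58317 = 1760859667774/7017479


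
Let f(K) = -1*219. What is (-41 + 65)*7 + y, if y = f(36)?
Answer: -51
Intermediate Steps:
f(K) = -219
y = -219
(-41 + 65)*7 + y = (-41 + 65)*7 - 219 = 24*7 - 219 = 168 - 219 = -51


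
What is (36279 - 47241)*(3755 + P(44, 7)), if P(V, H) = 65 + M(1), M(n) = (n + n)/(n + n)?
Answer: -41885802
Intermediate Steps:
M(n) = 1 (M(n) = (2*n)/((2*n)) = (2*n)*(1/(2*n)) = 1)
P(V, H) = 66 (P(V, H) = 65 + 1 = 66)
(36279 - 47241)*(3755 + P(44, 7)) = (36279 - 47241)*(3755 + 66) = -10962*3821 = -41885802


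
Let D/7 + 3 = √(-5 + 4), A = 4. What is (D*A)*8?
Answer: -672 + 224*I ≈ -672.0 + 224.0*I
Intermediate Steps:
D = -21 + 7*I (D = -21 + 7*√(-5 + 4) = -21 + 7*√(-1) = -21 + 7*I ≈ -21.0 + 7.0*I)
(D*A)*8 = ((-21 + 7*I)*4)*8 = (-84 + 28*I)*8 = -672 + 224*I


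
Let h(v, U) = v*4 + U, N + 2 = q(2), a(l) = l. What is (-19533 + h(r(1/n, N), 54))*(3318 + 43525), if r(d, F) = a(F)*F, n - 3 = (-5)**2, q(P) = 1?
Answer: -912267425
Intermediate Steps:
N = -1 (N = -2 + 1 = -1)
n = 28 (n = 3 + (-5)**2 = 3 + 25 = 28)
r(d, F) = F**2 (r(d, F) = F*F = F**2)
h(v, U) = U + 4*v (h(v, U) = 4*v + U = U + 4*v)
(-19533 + h(r(1/n, N), 54))*(3318 + 43525) = (-19533 + (54 + 4*(-1)**2))*(3318 + 43525) = (-19533 + (54 + 4*1))*46843 = (-19533 + (54 + 4))*46843 = (-19533 + 58)*46843 = -19475*46843 = -912267425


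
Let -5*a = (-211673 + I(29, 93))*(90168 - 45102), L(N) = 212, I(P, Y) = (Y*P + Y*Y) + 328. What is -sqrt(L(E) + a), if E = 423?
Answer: -sqrt(45065779970)/5 ≈ -42457.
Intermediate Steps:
I(P, Y) = 328 + Y**2 + P*Y (I(P, Y) = (P*Y + Y**2) + 328 = (Y**2 + P*Y) + 328 = 328 + Y**2 + P*Y)
a = 9013154934/5 (a = -(-211673 + (328 + 93**2 + 29*93))*(90168 - 45102)/5 = -(-211673 + (328 + 8649 + 2697))*45066/5 = -(-211673 + 11674)*45066/5 = -(-199999)*45066/5 = -1/5*(-9013154934) = 9013154934/5 ≈ 1.8026e+9)
-sqrt(L(E) + a) = -sqrt(212 + 9013154934/5) = -sqrt(9013155994/5) = -sqrt(45065779970)/5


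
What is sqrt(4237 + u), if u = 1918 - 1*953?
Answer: 51*sqrt(2) ≈ 72.125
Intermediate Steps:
u = 965 (u = 1918 - 953 = 965)
sqrt(4237 + u) = sqrt(4237 + 965) = sqrt(5202) = 51*sqrt(2)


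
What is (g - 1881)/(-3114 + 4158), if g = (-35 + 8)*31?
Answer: -151/58 ≈ -2.6034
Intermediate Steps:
g = -837 (g = -27*31 = -837)
(g - 1881)/(-3114 + 4158) = (-837 - 1881)/(-3114 + 4158) = -2718/1044 = -2718*1/1044 = -151/58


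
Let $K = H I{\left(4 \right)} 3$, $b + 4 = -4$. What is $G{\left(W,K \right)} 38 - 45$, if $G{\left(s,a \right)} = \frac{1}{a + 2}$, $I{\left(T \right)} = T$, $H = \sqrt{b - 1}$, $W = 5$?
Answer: $- \frac{14606}{325} - \frac{342 i}{325} \approx -44.942 - 1.0523 i$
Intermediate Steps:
$b = -8$ ($b = -4 - 4 = -8$)
$H = 3 i$ ($H = \sqrt{-8 - 1} = \sqrt{-9} = 3 i \approx 3.0 i$)
$K = 36 i$ ($K = 3 i 4 \cdot 3 = 12 i 3 = 36 i \approx 36.0 i$)
$G{\left(s,a \right)} = \frac{1}{2 + a}$
$G{\left(W,K \right)} 38 - 45 = \frac{1}{2 + 36 i} 38 - 45 = \frac{2 - 36 i}{1300} \cdot 38 - 45 = \frac{19 \left(2 - 36 i\right)}{650} - 45 = -45 + \frac{19 \left(2 - 36 i\right)}{650}$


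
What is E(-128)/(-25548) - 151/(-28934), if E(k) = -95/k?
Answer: 245521507/47309173248 ≈ 0.0051897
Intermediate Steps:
E(-128)/(-25548) - 151/(-28934) = -95/(-128)/(-25548) - 151/(-28934) = -95*(-1/128)*(-1/25548) - 151*(-1/28934) = (95/128)*(-1/25548) + 151/28934 = -95/3270144 + 151/28934 = 245521507/47309173248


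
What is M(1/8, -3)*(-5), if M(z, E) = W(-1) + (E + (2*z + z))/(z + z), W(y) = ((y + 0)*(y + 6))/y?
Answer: 55/2 ≈ 27.500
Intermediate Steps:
W(y) = 6 + y (W(y) = (y*(6 + y))/y = 6 + y)
M(z, E) = 5 + (E + 3*z)/(2*z) (M(z, E) = (6 - 1) + (E + (2*z + z))/(z + z) = 5 + (E + 3*z)/((2*z)) = 5 + (E + 3*z)*(1/(2*z)) = 5 + (E + 3*z)/(2*z))
M(1/8, -3)*(-5) = ((-3 + 13/8)/(2*(1/8)))*(-5) = ((-3 + 13*(⅛))/(2*(⅛)))*(-5) = ((½)*8*(-3 + 13/8))*(-5) = ((½)*8*(-11/8))*(-5) = -11/2*(-5) = 55/2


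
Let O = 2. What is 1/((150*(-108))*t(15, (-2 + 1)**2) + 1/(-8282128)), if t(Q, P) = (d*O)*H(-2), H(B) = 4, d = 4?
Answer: -8282128/4293455155201 ≈ -1.9290e-6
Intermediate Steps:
t(Q, P) = 32 (t(Q, P) = (4*2)*4 = 8*4 = 32)
1/((150*(-108))*t(15, (-2 + 1)**2) + 1/(-8282128)) = 1/((150*(-108))*32 + 1/(-8282128)) = 1/(-16200*32 - 1/8282128) = 1/(-518400 - 1/8282128) = 1/(-4293455155201/8282128) = -8282128/4293455155201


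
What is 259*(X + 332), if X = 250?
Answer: 150738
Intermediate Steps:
259*(X + 332) = 259*(250 + 332) = 259*582 = 150738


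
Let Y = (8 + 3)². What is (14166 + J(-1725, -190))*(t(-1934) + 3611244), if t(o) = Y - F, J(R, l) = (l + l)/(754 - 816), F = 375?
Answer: 1586437902640/31 ≈ 5.1175e+10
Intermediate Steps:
J(R, l) = -l/31 (J(R, l) = (2*l)/(-62) = (2*l)*(-1/62) = -l/31)
Y = 121 (Y = 11² = 121)
t(o) = -254 (t(o) = 121 - 1*375 = 121 - 375 = -254)
(14166 + J(-1725, -190))*(t(-1934) + 3611244) = (14166 - 1/31*(-190))*(-254 + 3611244) = (14166 + 190/31)*3610990 = (439336/31)*3610990 = 1586437902640/31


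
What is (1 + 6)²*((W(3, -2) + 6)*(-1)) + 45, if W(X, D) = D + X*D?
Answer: 143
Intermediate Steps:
W(X, D) = D + D*X
(1 + 6)²*((W(3, -2) + 6)*(-1)) + 45 = (1 + 6)²*((-2*(1 + 3) + 6)*(-1)) + 45 = 7²*((-2*4 + 6)*(-1)) + 45 = 49*((-8 + 6)*(-1)) + 45 = 49*(-2*(-1)) + 45 = 49*2 + 45 = 98 + 45 = 143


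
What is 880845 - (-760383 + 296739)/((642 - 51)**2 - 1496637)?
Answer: 28073398116/31871 ≈ 8.8085e+5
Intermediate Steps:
880845 - (-760383 + 296739)/((642 - 51)**2 - 1496637) = 880845 - (-463644)/(591**2 - 1496637) = 880845 - (-463644)/(349281 - 1496637) = 880845 - (-463644)/(-1147356) = 880845 - (-463644)*(-1)/1147356 = 880845 - 1*12879/31871 = 880845 - 12879/31871 = 28073398116/31871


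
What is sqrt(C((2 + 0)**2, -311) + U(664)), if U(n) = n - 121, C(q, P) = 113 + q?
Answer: 2*sqrt(165) ≈ 25.690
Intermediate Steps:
U(n) = -121 + n
sqrt(C((2 + 0)**2, -311) + U(664)) = sqrt((113 + (2 + 0)**2) + (-121 + 664)) = sqrt((113 + 2**2) + 543) = sqrt((113 + 4) + 543) = sqrt(117 + 543) = sqrt(660) = 2*sqrt(165)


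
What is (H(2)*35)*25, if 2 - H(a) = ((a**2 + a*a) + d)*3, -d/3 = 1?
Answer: -11375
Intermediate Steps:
d = -3 (d = -3*1 = -3)
H(a) = 11 - 6*a**2 (H(a) = 2 - ((a**2 + a*a) - 3)*3 = 2 - ((a**2 + a**2) - 3)*3 = 2 - (2*a**2 - 3)*3 = 2 - (-3 + 2*a**2)*3 = 2 - (-9 + 6*a**2) = 2 + (9 - 6*a**2) = 11 - 6*a**2)
(H(2)*35)*25 = ((11 - 6*2**2)*35)*25 = ((11 - 6*4)*35)*25 = ((11 - 24)*35)*25 = -13*35*25 = -455*25 = -11375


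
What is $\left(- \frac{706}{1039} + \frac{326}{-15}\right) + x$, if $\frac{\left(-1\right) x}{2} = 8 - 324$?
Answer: $\frac{9500416}{15585} \approx 609.59$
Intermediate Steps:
$x = 632$ ($x = - 2 \left(8 - 324\right) = \left(-2\right) \left(-316\right) = 632$)
$\left(- \frac{706}{1039} + \frac{326}{-15}\right) + x = \left(- \frac{706}{1039} + \frac{326}{-15}\right) + 632 = \left(\left(-706\right) \frac{1}{1039} + 326 \left(- \frac{1}{15}\right)\right) + 632 = \left(- \frac{706}{1039} - \frac{326}{15}\right) + 632 = - \frac{349304}{15585} + 632 = \frac{9500416}{15585}$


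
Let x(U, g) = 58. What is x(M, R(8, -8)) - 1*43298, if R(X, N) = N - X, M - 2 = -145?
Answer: -43240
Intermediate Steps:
M = -143 (M = 2 - 145 = -143)
x(M, R(8, -8)) - 1*43298 = 58 - 1*43298 = 58 - 43298 = -43240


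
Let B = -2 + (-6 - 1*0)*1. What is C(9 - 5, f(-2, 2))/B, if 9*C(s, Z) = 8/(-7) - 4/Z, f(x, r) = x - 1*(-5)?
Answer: 13/378 ≈ 0.034392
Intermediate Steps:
f(x, r) = 5 + x (f(x, r) = x + 5 = 5 + x)
C(s, Z) = -8/63 - 4/(9*Z) (C(s, Z) = (8/(-7) - 4/Z)/9 = (8*(-⅐) - 4/Z)/9 = (-8/7 - 4/Z)/9 = -8/63 - 4/(9*Z))
B = -8 (B = -2 + (-6 + 0)*1 = -2 - 6*1 = -2 - 6 = -8)
C(9 - 5, f(-2, 2))/B = (4*(-7 - 2*(5 - 2))/(63*(5 - 2)))/(-8) = ((4/63)*(-7 - 2*3)/3)*(-⅛) = ((4/63)*(⅓)*(-7 - 6))*(-⅛) = ((4/63)*(⅓)*(-13))*(-⅛) = -52/189*(-⅛) = 13/378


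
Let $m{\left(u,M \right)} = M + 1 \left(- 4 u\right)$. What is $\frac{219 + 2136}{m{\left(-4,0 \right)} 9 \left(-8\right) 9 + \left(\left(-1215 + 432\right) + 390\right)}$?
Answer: $- \frac{785}{3587} \approx -0.21885$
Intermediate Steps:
$m{\left(u,M \right)} = M - 4 u$
$\frac{219 + 2136}{m{\left(-4,0 \right)} 9 \left(-8\right) 9 + \left(\left(-1215 + 432\right) + 390\right)} = \frac{219 + 2136}{\left(0 - -16\right) 9 \left(-8\right) 9 + \left(\left(-1215 + 432\right) + 390\right)} = \frac{2355}{\left(0 + 16\right) \left(\left(-72\right) 9\right) + \left(-783 + 390\right)} = \frac{2355}{16 \left(-648\right) - 393} = \frac{2355}{-10368 - 393} = \frac{2355}{-10761} = 2355 \left(- \frac{1}{10761}\right) = - \frac{785}{3587}$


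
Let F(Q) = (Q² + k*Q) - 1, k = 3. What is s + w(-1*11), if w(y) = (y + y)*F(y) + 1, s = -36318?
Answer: -38231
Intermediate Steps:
F(Q) = -1 + Q² + 3*Q (F(Q) = (Q² + 3*Q) - 1 = -1 + Q² + 3*Q)
w(y) = 1 + 2*y*(-1 + y² + 3*y) (w(y) = (y + y)*(-1 + y² + 3*y) + 1 = (2*y)*(-1 + y² + 3*y) + 1 = 2*y*(-1 + y² + 3*y) + 1 = 1 + 2*y*(-1 + y² + 3*y))
s + w(-1*11) = -36318 + (1 + 2*(-1*11)*(-1 + (-1*11)² + 3*(-1*11))) = -36318 + (1 + 2*(-11)*(-1 + (-11)² + 3*(-11))) = -36318 + (1 + 2*(-11)*(-1 + 121 - 33)) = -36318 + (1 + 2*(-11)*87) = -36318 + (1 - 1914) = -36318 - 1913 = -38231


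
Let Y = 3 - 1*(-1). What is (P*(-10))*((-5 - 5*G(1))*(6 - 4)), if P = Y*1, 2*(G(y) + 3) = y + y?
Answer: -400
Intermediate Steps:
G(y) = -3 + y (G(y) = -3 + (y + y)/2 = -3 + (2*y)/2 = -3 + y)
Y = 4 (Y = 3 + 1 = 4)
P = 4 (P = 4*1 = 4)
(P*(-10))*((-5 - 5*G(1))*(6 - 4)) = (4*(-10))*((-5 - 5*(-3 + 1))*(6 - 4)) = -40*(-5 - 5*(-2))*2 = -40*(-5 + 10)*2 = -200*2 = -40*10 = -400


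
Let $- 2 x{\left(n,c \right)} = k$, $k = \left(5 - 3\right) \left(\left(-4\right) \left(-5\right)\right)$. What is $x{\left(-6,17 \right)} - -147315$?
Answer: $147295$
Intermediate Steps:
$k = 40$ ($k = 2 \cdot 20 = 40$)
$x{\left(n,c \right)} = -20$ ($x{\left(n,c \right)} = \left(- \frac{1}{2}\right) 40 = -20$)
$x{\left(-6,17 \right)} - -147315 = -20 - -147315 = -20 + 147315 = 147295$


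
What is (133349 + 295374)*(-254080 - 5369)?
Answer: -111231753627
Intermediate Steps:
(133349 + 295374)*(-254080 - 5369) = 428723*(-259449) = -111231753627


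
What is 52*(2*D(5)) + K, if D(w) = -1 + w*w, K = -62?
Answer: 2434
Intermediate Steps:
D(w) = -1 + w**2
52*(2*D(5)) + K = 52*(2*(-1 + 5**2)) - 62 = 52*(2*(-1 + 25)) - 62 = 52*(2*24) - 62 = 52*48 - 62 = 2496 - 62 = 2434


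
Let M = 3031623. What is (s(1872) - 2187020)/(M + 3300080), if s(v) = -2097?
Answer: -312731/904529 ≈ -0.34574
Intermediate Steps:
(s(1872) - 2187020)/(M + 3300080) = (-2097 - 2187020)/(3031623 + 3300080) = -2189117/6331703 = -2189117*1/6331703 = -312731/904529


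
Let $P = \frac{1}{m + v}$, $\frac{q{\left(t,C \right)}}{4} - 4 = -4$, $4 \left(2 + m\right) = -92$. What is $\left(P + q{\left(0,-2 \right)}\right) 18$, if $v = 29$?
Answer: $\frac{9}{2} \approx 4.5$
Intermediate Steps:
$m = -25$ ($m = -2 + \frac{1}{4} \left(-92\right) = -2 - 23 = -25$)
$q{\left(t,C \right)} = 0$ ($q{\left(t,C \right)} = 16 + 4 \left(-4\right) = 16 - 16 = 0$)
$P = \frac{1}{4}$ ($P = \frac{1}{-25 + 29} = \frac{1}{4} \approx 0.25$)
$\left(P + q{\left(0,-2 \right)}\right) 18 = \left(\frac{1}{4} + 0\right) 18 = \frac{1}{4} \cdot 18 = \frac{9}{2}$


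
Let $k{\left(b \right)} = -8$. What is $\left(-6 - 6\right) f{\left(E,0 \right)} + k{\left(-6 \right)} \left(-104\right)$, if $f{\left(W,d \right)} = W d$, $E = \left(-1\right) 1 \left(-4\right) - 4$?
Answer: $832$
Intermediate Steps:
$E = 0$ ($E = \left(-1\right) \left(-4\right) - 4 = 4 - 4 = 0$)
$\left(-6 - 6\right) f{\left(E,0 \right)} + k{\left(-6 \right)} \left(-104\right) = \left(-6 - 6\right) 0 \cdot 0 - -832 = \left(-12\right) 0 + 832 = 0 + 832 = 832$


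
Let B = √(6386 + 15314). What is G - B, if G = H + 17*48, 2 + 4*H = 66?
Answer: 832 - 10*√217 ≈ 684.69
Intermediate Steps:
H = 16 (H = -½ + (¼)*66 = -½ + 33/2 = 16)
G = 832 (G = 16 + 17*48 = 16 + 816 = 832)
B = 10*√217 (B = √21700 = 10*√217 ≈ 147.31)
G - B = 832 - 10*√217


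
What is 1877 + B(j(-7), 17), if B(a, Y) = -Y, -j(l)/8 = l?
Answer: 1860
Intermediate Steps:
j(l) = -8*l
1877 + B(j(-7), 17) = 1877 - 1*17 = 1877 - 17 = 1860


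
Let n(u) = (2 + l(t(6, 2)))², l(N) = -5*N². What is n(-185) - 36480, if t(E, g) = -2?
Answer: -36156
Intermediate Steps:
n(u) = 324 (n(u) = (2 - 5*(-2)²)² = (2 - 5*4)² = (2 - 20)² = (-18)² = 324)
n(-185) - 36480 = 324 - 36480 = -36156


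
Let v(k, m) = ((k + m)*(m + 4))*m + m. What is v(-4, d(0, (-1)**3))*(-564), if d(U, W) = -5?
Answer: 28200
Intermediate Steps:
v(k, m) = m + m*(4 + m)*(k + m) (v(k, m) = ((k + m)*(4 + m))*m + m = ((4 + m)*(k + m))*m + m = m*(4 + m)*(k + m) + m = m + m*(4 + m)*(k + m))
v(-4, d(0, (-1)**3))*(-564) = -5*(1 + (-5)**2 + 4*(-4) + 4*(-5) - 4*(-5))*(-564) = -5*(1 + 25 - 16 - 20 + 20)*(-564) = -5*10*(-564) = -50*(-564) = 28200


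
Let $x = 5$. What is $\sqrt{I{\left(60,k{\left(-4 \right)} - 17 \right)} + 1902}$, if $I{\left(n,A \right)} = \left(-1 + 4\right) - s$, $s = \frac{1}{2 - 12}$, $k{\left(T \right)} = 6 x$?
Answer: $\frac{\sqrt{190510}}{10} \approx 43.647$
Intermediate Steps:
$k{\left(T \right)} = 30$ ($k{\left(T \right)} = 6 \cdot 5 = 30$)
$s = - \frac{1}{10}$ ($s = \frac{1}{-10} = - \frac{1}{10} \approx -0.1$)
$I{\left(n,A \right)} = \frac{31}{10}$ ($I{\left(n,A \right)} = \left(-1 + 4\right) - - \frac{1}{10} = 3 + \frac{1}{10} = \frac{31}{10}$)
$\sqrt{I{\left(60,k{\left(-4 \right)} - 17 \right)} + 1902} = \sqrt{\frac{31}{10} + 1902} = \sqrt{\frac{19051}{10}} = \frac{\sqrt{190510}}{10}$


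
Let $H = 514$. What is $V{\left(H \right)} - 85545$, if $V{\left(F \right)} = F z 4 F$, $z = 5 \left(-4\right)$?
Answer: $-21221225$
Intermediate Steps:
$z = -20$
$V{\left(F \right)} = - 80 F^{2}$ ($V{\left(F \right)} = F \left(-20\right) 4 F = - 20 F 4 F = - 80 F^{2}$)
$V{\left(H \right)} - 85545 = - 80 \cdot 514^{2} - 85545 = \left(-80\right) 264196 - 85545 = -21135680 - 85545 = -21221225$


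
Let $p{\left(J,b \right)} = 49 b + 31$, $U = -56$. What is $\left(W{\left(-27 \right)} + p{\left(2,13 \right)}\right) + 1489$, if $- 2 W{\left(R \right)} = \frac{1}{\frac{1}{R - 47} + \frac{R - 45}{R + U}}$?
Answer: $\frac{11310394}{5245} \approx 2156.4$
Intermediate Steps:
$p{\left(J,b \right)} = 31 + 49 b$
$W{\left(R \right)} = - \frac{1}{2 \left(\frac{1}{-47 + R} + \frac{-45 + R}{-56 + R}\right)}$ ($W{\left(R \right)} = - \frac{1}{2 \left(\frac{1}{R - 47} + \frac{R - 45}{R - 56}\right)} = - \frac{1}{2 \left(\frac{1}{-47 + R} + \frac{-45 + R}{-56 + R}\right)}$)
$\left(W{\left(-27 \right)} + p{\left(2,13 \right)}\right) + 1489 = \left(\frac{-2632 - \left(-27\right)^{2} + 103 \left(-27\right)}{2 \left(2059 + \left(-27\right)^{2} - -2457\right)} + \left(31 + 49 \cdot 13\right)\right) + 1489 = \left(\frac{-2632 - 729 - 2781}{2 \left(2059 + 729 + 2457\right)} + \left(31 + 637\right)\right) + 1489 = \left(\frac{-2632 - 729 - 2781}{2 \cdot 5245} + 668\right) + 1489 = \left(\frac{1}{2} \cdot \frac{1}{5245} \left(-6142\right) + 668\right) + 1489 = \left(- \frac{3071}{5245} + 668\right) + 1489 = \frac{3500589}{5245} + 1489 = \frac{11310394}{5245}$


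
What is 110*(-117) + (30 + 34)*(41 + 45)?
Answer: -7366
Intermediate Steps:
110*(-117) + (30 + 34)*(41 + 45) = -12870 + 64*86 = -12870 + 5504 = -7366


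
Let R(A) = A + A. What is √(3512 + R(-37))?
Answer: 3*√382 ≈ 58.634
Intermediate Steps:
R(A) = 2*A
√(3512 + R(-37)) = √(3512 + 2*(-37)) = √(3512 - 74) = √3438 = 3*√382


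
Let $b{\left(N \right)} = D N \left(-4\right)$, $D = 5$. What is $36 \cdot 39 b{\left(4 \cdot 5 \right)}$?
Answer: $-561600$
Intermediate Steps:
$b{\left(N \right)} = - 20 N$ ($b{\left(N \right)} = 5 N \left(-4\right) = - 20 N$)
$36 \cdot 39 b{\left(4 \cdot 5 \right)} = 36 \cdot 39 \left(- 20 \cdot 4 \cdot 5\right) = 1404 \left(\left(-20\right) 20\right) = 1404 \left(-400\right) = -561600$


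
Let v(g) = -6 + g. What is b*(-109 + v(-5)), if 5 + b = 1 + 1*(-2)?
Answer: 720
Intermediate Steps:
b = -6 (b = -5 + (1 + 1*(-2)) = -5 + (1 - 2) = -5 - 1 = -6)
b*(-109 + v(-5)) = -6*(-109 + (-6 - 5)) = -6*(-109 - 11) = -6*(-120) = 720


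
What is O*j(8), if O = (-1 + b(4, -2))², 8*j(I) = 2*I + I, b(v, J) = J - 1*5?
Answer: 192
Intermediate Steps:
b(v, J) = -5 + J (b(v, J) = J - 5 = -5 + J)
j(I) = 3*I/8 (j(I) = (2*I + I)/8 = (3*I)/8 = 3*I/8)
O = 64 (O = (-1 + (-5 - 2))² = (-1 - 7)² = (-8)² = 64)
O*j(8) = 64*((3/8)*8) = 64*3 = 192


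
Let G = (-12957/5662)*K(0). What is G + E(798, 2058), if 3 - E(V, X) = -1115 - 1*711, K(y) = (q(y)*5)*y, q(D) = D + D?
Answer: 1829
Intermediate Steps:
q(D) = 2*D
K(y) = 10*y² (K(y) = ((2*y)*5)*y = (10*y)*y = 10*y²)
E(V, X) = 1829 (E(V, X) = 3 - (-1115 - 1*711) = 3 - (-1115 - 711) = 3 - 1*(-1826) = 3 + 1826 = 1829)
G = 0 (G = (-12957/5662)*(10*0²) = (-12957*1/5662)*(10*0) = -12957/5662*0 = 0)
G + E(798, 2058) = 0 + 1829 = 1829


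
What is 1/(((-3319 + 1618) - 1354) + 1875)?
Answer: -1/1180 ≈ -0.00084746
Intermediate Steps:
1/(((-3319 + 1618) - 1354) + 1875) = 1/((-1701 - 1354) + 1875) = 1/(-3055 + 1875) = 1/(-1180) = -1/1180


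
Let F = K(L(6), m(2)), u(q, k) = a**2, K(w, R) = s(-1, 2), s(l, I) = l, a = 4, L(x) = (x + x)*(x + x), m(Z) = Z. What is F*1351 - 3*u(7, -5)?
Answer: -1399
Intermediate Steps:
L(x) = 4*x**2 (L(x) = (2*x)*(2*x) = 4*x**2)
K(w, R) = -1
u(q, k) = 16 (u(q, k) = 4**2 = 16)
F = -1
F*1351 - 3*u(7, -5) = -1*1351 - 3*16 = -1351 - 48 = -1399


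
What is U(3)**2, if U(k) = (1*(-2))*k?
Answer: 36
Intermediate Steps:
U(k) = -2*k
U(3)**2 = (-2*3)**2 = (-6)**2 = 36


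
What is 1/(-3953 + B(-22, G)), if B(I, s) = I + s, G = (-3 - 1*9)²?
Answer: -1/3831 ≈ -0.00026103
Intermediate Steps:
G = 144 (G = (-3 - 9)² = (-12)² = 144)
1/(-3953 + B(-22, G)) = 1/(-3953 + (-22 + 144)) = 1/(-3953 + 122) = 1/(-3831) = -1/3831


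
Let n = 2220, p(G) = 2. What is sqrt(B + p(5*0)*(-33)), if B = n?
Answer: sqrt(2154) ≈ 46.411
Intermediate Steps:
B = 2220
sqrt(B + p(5*0)*(-33)) = sqrt(2220 + 2*(-33)) = sqrt(2220 - 66) = sqrt(2154)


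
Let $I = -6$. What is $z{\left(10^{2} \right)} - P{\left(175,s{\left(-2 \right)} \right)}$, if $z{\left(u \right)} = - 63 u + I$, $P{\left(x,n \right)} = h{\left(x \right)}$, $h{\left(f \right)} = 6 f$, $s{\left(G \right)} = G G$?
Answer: $-7356$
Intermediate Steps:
$s{\left(G \right)} = G^{2}$
$P{\left(x,n \right)} = 6 x$
$z{\left(u \right)} = -6 - 63 u$ ($z{\left(u \right)} = - 63 u - 6 = -6 - 63 u$)
$z{\left(10^{2} \right)} - P{\left(175,s{\left(-2 \right)} \right)} = \left(-6 - 63 \cdot 10^{2}\right) - 6 \cdot 175 = \left(-6 - 6300\right) - 1050 = -6306 - 1050 = -7356$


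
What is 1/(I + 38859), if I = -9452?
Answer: 1/29407 ≈ 3.4005e-5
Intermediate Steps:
1/(I + 38859) = 1/(-9452 + 38859) = 1/29407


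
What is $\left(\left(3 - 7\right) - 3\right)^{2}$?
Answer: $49$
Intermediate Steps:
$\left(\left(3 - 7\right) - 3\right)^{2} = \left(-4 - 3\right)^{2} = \left(-7\right)^{2} = 49$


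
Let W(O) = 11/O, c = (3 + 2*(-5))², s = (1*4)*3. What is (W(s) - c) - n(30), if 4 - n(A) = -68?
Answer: -1441/12 ≈ -120.08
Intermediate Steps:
n(A) = 72 (n(A) = 4 - 1*(-68) = 4 + 68 = 72)
s = 12 (s = 4*3 = 12)
c = 49 (c = (3 - 10)² = (-7)² = 49)
(W(s) - c) - n(30) = (11/12 - 1*49) - 1*72 = (11*(1/12) - 49) - 72 = (11/12 - 49) - 72 = -577/12 - 72 = -1441/12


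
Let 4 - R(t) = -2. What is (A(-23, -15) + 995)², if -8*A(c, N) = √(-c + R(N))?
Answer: (7960 - √29)²/64 ≈ 9.8869e+5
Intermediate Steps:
R(t) = 6 (R(t) = 4 - 1*(-2) = 4 + 2 = 6)
A(c, N) = -√(6 - c)/8 (A(c, N) = -√(-c + 6)/8 = -√(6 - c)/8)
(A(-23, -15) + 995)² = (-√(6 - 1*(-23))/8 + 995)² = (-√(6 + 23)/8 + 995)² = (-√29/8 + 995)² = (995 - √29/8)²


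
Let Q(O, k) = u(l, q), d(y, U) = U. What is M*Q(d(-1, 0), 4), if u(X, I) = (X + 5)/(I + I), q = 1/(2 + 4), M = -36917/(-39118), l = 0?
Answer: 553755/39118 ≈ 14.156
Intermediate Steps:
M = 36917/39118 (M = -36917*(-1/39118) = 36917/39118 ≈ 0.94373)
q = ⅙ (q = 1/6 = ⅙ ≈ 0.16667)
u(X, I) = (5 + X)/(2*I) (u(X, I) = (5 + X)/((2*I)) = (5 + X)*(1/(2*I)) = (5 + X)/(2*I))
Q(O, k) = 15 (Q(O, k) = (5 + 0)/(2*(⅙)) = (½)*6*5 = 15)
M*Q(d(-1, 0), 4) = (36917/39118)*15 = 553755/39118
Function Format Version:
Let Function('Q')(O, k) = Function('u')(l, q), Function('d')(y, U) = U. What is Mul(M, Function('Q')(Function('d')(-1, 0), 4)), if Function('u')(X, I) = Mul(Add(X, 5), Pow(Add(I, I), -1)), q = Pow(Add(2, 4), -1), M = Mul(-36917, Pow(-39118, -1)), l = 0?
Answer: Rational(553755, 39118) ≈ 14.156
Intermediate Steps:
M = Rational(36917, 39118) (M = Mul(-36917, Rational(-1, 39118)) = Rational(36917, 39118) ≈ 0.94373)
q = Rational(1, 6) (q = Pow(6, -1) = Rational(1, 6) ≈ 0.16667)
Function('u')(X, I) = Mul(Rational(1, 2), Pow(I, -1), Add(5, X)) (Function('u')(X, I) = Mul(Add(5, X), Pow(Mul(2, I), -1)) = Mul(Add(5, X), Mul(Rational(1, 2), Pow(I, -1))) = Mul(Rational(1, 2), Pow(I, -1), Add(5, X)))
Function('Q')(O, k) = 15 (Function('Q')(O, k) = Mul(Rational(1, 2), Pow(Rational(1, 6), -1), Add(5, 0)) = Mul(Rational(1, 2), 6, 5) = 15)
Mul(M, Function('Q')(Function('d')(-1, 0), 4)) = Mul(Rational(36917, 39118), 15) = Rational(553755, 39118)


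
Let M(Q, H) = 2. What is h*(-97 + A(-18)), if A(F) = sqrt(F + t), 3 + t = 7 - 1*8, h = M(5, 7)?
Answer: -194 + 2*I*sqrt(22) ≈ -194.0 + 9.3808*I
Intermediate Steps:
h = 2
t = -4 (t = -3 + (7 - 1*8) = -3 + (7 - 8) = -3 - 1 = -4)
A(F) = sqrt(-4 + F) (A(F) = sqrt(F - 4) = sqrt(-4 + F))
h*(-97 + A(-18)) = 2*(-97 + sqrt(-4 - 18)) = 2*(-97 + sqrt(-22)) = 2*(-97 + I*sqrt(22)) = -194 + 2*I*sqrt(22)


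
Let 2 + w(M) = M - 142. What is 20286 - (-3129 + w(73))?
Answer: 23486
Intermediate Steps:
w(M) = -144 + M (w(M) = -2 + (M - 142) = -2 + (-142 + M) = -144 + M)
20286 - (-3129 + w(73)) = 20286 - (-3129 + (-144 + 73)) = 20286 - (-3129 - 71) = 20286 - 1*(-3200) = 20286 + 3200 = 23486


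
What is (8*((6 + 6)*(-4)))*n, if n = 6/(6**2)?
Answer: -64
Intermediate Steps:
n = 1/6 (n = 6/36 = 6*(1/36) = 1/6 ≈ 0.16667)
(8*((6 + 6)*(-4)))*n = (8*((6 + 6)*(-4)))*(1/6) = (8*(12*(-4)))*(1/6) = (8*(-48))*(1/6) = -384*1/6 = -64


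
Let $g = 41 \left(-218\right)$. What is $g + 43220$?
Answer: $34282$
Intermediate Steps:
$g = -8938$
$g + 43220 = -8938 + 43220 = 34282$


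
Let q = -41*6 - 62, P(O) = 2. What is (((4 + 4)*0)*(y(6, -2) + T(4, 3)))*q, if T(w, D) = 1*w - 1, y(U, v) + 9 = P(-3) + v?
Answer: 0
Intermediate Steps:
y(U, v) = -7 + v (y(U, v) = -9 + (2 + v) = -7 + v)
T(w, D) = -1 + w (T(w, D) = w - 1 = -1 + w)
q = -308 (q = -246 - 62 = -308)
(((4 + 4)*0)*(y(6, -2) + T(4, 3)))*q = (((4 + 4)*0)*((-7 - 2) + (-1 + 4)))*(-308) = ((8*0)*(-9 + 3))*(-308) = (0*(-6))*(-308) = 0*(-308) = 0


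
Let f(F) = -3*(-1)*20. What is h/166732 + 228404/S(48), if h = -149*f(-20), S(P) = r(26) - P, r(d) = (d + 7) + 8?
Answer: -9520579577/291781 ≈ -32629.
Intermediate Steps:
f(F) = 60 (f(F) = 3*20 = 60)
r(d) = 15 + d (r(d) = (7 + d) + 8 = 15 + d)
S(P) = 41 - P (S(P) = (15 + 26) - P = 41 - P)
h = -8940 (h = -149*60 = -8940)
h/166732 + 228404/S(48) = -8940/166732 + 228404/(41 - 1*48) = -8940*1/166732 + 228404/(41 - 48) = -2235/41683 + 228404/(-7) = -2235/41683 + 228404*(-1/7) = -2235/41683 - 228404/7 = -9520579577/291781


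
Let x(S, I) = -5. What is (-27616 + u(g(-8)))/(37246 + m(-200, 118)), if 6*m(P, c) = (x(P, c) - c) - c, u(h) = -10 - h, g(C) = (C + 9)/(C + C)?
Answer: -265209/357176 ≈ -0.74252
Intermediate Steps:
g(C) = (9 + C)/(2*C) (g(C) = (9 + C)/((2*C)) = (9 + C)*(1/(2*C)) = (9 + C)/(2*C))
m(P, c) = -⅚ - c/3 (m(P, c) = ((-5 - c) - c)/6 = (-5 - 2*c)/6 = -⅚ - c/3)
(-27616 + u(g(-8)))/(37246 + m(-200, 118)) = (-27616 + (-10 - (9 - 8)/(2*(-8))))/(37246 + (-⅚ - ⅓*118)) = (-27616 + (-10 - (-1)/(2*8)))/(37246 + (-⅚ - 118/3)) = (-27616 + (-10 - 1*(-1/16)))/(37246 - 241/6) = (-27616 + (-10 + 1/16))/(223235/6) = (-27616 - 159/16)*(6/223235) = -442015/16*6/223235 = -265209/357176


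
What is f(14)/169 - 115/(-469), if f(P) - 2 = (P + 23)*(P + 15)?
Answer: 523610/79261 ≈ 6.6061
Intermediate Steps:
f(P) = 2 + (15 + P)*(23 + P) (f(P) = 2 + (P + 23)*(P + 15) = 2 + (23 + P)*(15 + P) = 2 + (15 + P)*(23 + P))
f(14)/169 - 115/(-469) = (347 + 14² + 38*14)/169 - 115/(-469) = (347 + 196 + 532)*(1/169) - 115*(-1/469) = 1075*(1/169) + 115/469 = 1075/169 + 115/469 = 523610/79261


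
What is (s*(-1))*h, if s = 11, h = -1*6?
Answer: 66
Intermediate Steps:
h = -6
(s*(-1))*h = (11*(-1))*(-6) = -11*(-6) = 66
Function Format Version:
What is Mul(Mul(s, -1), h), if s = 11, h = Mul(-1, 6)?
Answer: 66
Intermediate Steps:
h = -6
Mul(Mul(s, -1), h) = Mul(Mul(11, -1), -6) = Mul(-11, -6) = 66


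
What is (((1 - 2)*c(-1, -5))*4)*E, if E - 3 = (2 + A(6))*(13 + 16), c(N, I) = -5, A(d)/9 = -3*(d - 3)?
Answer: -45760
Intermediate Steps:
A(d) = 81 - 27*d (A(d) = 9*(-3*(d - 3)) = 9*(-3*(-3 + d)) = 9*(9 - 3*d) = 81 - 27*d)
E = -2288 (E = 3 + (2 + (81 - 27*6))*(13 + 16) = 3 + (2 + (81 - 162))*29 = 3 + (2 - 81)*29 = 3 - 79*29 = 3 - 2291 = -2288)
(((1 - 2)*c(-1, -5))*4)*E = (((1 - 2)*(-5))*4)*(-2288) = (-1*(-5)*4)*(-2288) = (5*4)*(-2288) = 20*(-2288) = -45760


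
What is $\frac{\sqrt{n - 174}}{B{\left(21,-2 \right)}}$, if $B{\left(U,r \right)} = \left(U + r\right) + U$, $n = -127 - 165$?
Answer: $\frac{i \sqrt{466}}{40} \approx 0.53968 i$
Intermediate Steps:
$n = -292$
$B{\left(U,r \right)} = r + 2 U$
$\frac{\sqrt{n - 174}}{B{\left(21,-2 \right)}} = \frac{\sqrt{-292 - 174}}{-2 + 2 \cdot 21} = \frac{\sqrt{-466}}{-2 + 42} = \frac{i \sqrt{466}}{40}$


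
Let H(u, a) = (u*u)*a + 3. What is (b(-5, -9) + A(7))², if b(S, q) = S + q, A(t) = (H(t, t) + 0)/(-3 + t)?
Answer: 21025/4 ≈ 5256.3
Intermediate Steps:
H(u, a) = 3 + a*u² (H(u, a) = u²*a + 3 = a*u² + 3 = 3 + a*u²)
A(t) = (3 + t³)/(-3 + t) (A(t) = ((3 + t*t²) + 0)/(-3 + t) = ((3 + t³) + 0)/(-3 + t) = (3 + t³)/(-3 + t))
(b(-5, -9) + A(7))² = ((-5 - 9) + (3 + 7³)/(-3 + 7))² = (-14 + (3 + 343)/4)² = (-14 + (¼)*346)² = (-14 + 173/2)² = (145/2)² = 21025/4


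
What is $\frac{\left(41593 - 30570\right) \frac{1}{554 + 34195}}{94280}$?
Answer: $\frac{11023}{3276135720} \approx 3.3646 \cdot 10^{-6}$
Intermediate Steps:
$\frac{\left(41593 - 30570\right) \frac{1}{554 + 34195}}{94280} = \frac{11023}{34749} \cdot \frac{1}{94280} = \frac{11023}{3276135720}$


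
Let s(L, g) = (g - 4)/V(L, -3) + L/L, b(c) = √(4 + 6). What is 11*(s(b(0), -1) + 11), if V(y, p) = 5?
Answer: 121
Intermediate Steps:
b(c) = √10
s(L, g) = ⅕ + g/5 (s(L, g) = (g - 4)/5 + L/L = (-4 + g)*(⅕) + 1 = (-⅘ + g/5) + 1 = ⅕ + g/5)
11*(s(b(0), -1) + 11) = 11*((⅕ + (⅕)*(-1)) + 11) = 11*((⅕ - ⅕) + 11) = 11*(0 + 11) = 11*11 = 121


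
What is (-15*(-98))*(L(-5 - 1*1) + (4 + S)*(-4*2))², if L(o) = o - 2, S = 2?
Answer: 4609920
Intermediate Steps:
L(o) = -2 + o
(-15*(-98))*(L(-5 - 1*1) + (4 + S)*(-4*2))² = (-15*(-98))*((-2 + (-5 - 1*1)) + (4 + 2)*(-4*2))² = 1470*((-2 + (-5 - 1)) + 6*(-8))² = 1470*((-2 - 6) - 48)² = 1470*(-8 - 48)² = 1470*(-56)² = 1470*3136 = 4609920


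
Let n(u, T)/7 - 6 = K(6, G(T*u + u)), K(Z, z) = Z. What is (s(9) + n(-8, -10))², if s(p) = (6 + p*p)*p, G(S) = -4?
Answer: 751689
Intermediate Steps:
n(u, T) = 84 (n(u, T) = 42 + 7*6 = 42 + 42 = 84)
s(p) = p*(6 + p²) (s(p) = (6 + p²)*p = p*(6 + p²))
(s(9) + n(-8, -10))² = (9*(6 + 9²) + 84)² = (9*(6 + 81) + 84)² = (9*87 + 84)² = (783 + 84)² = 867² = 751689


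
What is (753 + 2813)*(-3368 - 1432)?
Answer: -17116800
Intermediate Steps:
(753 + 2813)*(-3368 - 1432) = 3566*(-4800) = -17116800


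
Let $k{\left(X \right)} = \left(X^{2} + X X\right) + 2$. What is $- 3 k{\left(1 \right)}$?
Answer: $-12$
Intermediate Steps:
$k{\left(X \right)} = 2 + 2 X^{2}$ ($k{\left(X \right)} = \left(X^{2} + X^{2}\right) + 2 = 2 X^{2} + 2 = 2 + 2 X^{2}$)
$- 3 k{\left(1 \right)} = - 3 \left(2 + 2 \cdot 1^{2}\right) = - 3 \left(2 + 2 \cdot 1\right) = - 3 \left(2 + 2\right) = \left(-3\right) 4 = -12$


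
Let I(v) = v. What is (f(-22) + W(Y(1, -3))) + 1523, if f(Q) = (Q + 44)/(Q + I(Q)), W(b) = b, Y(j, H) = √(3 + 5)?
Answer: 3045/2 + 2*√2 ≈ 1525.3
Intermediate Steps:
Y(j, H) = 2*√2 (Y(j, H) = √8 = 2*√2)
f(Q) = (44 + Q)/(2*Q) (f(Q) = (Q + 44)/(Q + Q) = (44 + Q)/((2*Q)) = (44 + Q)*(1/(2*Q)) = (44 + Q)/(2*Q))
(f(-22) + W(Y(1, -3))) + 1523 = ((½)*(44 - 22)/(-22) + 2*√2) + 1523 = ((½)*(-1/22)*22 + 2*√2) + 1523 = (-½ + 2*√2) + 1523 = 3045/2 + 2*√2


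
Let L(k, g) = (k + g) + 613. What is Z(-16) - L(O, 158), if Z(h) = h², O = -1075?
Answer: 560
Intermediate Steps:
L(k, g) = 613 + g + k (L(k, g) = (g + k) + 613 = 613 + g + k)
Z(-16) - L(O, 158) = (-16)² - (613 + 158 - 1075) = 256 - 1*(-304) = 256 + 304 = 560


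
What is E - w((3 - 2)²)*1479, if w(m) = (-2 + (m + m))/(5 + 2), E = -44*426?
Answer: -18744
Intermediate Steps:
E = -18744
w(m) = -2/7 + 2*m/7 (w(m) = (-2 + 2*m)/7 = (-2 + 2*m)*(⅐) = -2/7 + 2*m/7)
E - w((3 - 2)²)*1479 = -18744 - (-2/7 + 2*(3 - 2)²/7)*1479 = -18744 - (-2/7 + (2/7)*1²)*1479 = -18744 - (-2/7 + (2/7)*1)*1479 = -18744 - (-2/7 + 2/7)*1479 = -18744 - 0*1479 = -18744 - 1*0 = -18744 + 0 = -18744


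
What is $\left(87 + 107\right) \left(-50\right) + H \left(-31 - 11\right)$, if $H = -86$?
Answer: $-6088$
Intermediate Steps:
$\left(87 + 107\right) \left(-50\right) + H \left(-31 - 11\right) = \left(87 + 107\right) \left(-50\right) - 86 \left(-31 - 11\right) = 194 \left(-50\right) - -3612 = -9700 + 3612 = -6088$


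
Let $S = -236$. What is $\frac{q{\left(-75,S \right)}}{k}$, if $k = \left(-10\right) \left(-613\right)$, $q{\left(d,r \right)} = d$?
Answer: $- \frac{15}{1226} \approx -0.012235$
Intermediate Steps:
$k = 6130$
$\frac{q{\left(-75,S \right)}}{k} = - \frac{75}{6130} = \left(-75\right) \frac{1}{6130} = - \frac{15}{1226}$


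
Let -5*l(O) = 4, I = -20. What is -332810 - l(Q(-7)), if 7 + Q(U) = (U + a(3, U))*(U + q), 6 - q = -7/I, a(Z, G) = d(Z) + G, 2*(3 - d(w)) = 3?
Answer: -1664046/5 ≈ -3.3281e+5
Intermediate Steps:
d(w) = 3/2 (d(w) = 3 - 1/2*3 = 3 - 3/2 = 3/2)
a(Z, G) = 3/2 + G
q = 113/20 (q = 6 - (-7)/(-20) = 6 - (-7)*(-1)/20 = 6 - 1*7/20 = 6 - 7/20 = 113/20 ≈ 5.6500)
Q(U) = -7 + (3/2 + 2*U)*(113/20 + U) (Q(U) = -7 + (U + (3/2 + U))*(U + 113/20) = -7 + (3/2 + 2*U)*(113/20 + U))
l(O) = -4/5 (l(O) = -1/5*4 = -4/5)
-332810 - l(Q(-7)) = -332810 - 1*(-4/5) = -332810 + 4/5 = -1664046/5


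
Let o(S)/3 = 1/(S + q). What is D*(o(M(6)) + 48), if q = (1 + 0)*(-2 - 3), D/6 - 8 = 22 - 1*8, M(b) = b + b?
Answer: 44748/7 ≈ 6392.6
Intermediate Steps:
M(b) = 2*b
D = 132 (D = 48 + 6*(22 - 1*8) = 48 + 6*(22 - 8) = 48 + 6*14 = 48 + 84 = 132)
q = -5 (q = 1*(-5) = -5)
o(S) = 3/(-5 + S) (o(S) = 3/(S - 5) = 3/(-5 + S))
D*(o(M(6)) + 48) = 132*(3/(-5 + 2*6) + 48) = 132*(3/(-5 + 12) + 48) = 132*(3/7 + 48) = 132*(339/7) = 44748/7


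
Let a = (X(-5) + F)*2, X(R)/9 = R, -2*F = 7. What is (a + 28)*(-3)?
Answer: 207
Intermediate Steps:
F = -7/2 (F = -1/2*7 = -7/2 ≈ -3.5000)
X(R) = 9*R
a = -97 (a = (9*(-5) - 7/2)*2 = (-45 - 7/2)*2 = -97/2*2 = -97)
(a + 28)*(-3) = (-97 + 28)*(-3) = -69*(-3) = 207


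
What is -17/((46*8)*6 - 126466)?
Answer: 17/124258 ≈ 0.00013681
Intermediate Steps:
-17/((46*8)*6 - 126466) = -17/(368*6 - 126466) = -17/(2208 - 126466) = -17/(-124258) = -1/124258*(-17) = 17/124258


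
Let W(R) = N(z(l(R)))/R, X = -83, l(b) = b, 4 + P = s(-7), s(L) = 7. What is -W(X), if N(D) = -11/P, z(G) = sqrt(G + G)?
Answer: -11/249 ≈ -0.044177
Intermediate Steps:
P = 3 (P = -4 + 7 = 3)
z(G) = sqrt(2)*sqrt(G) (z(G) = sqrt(2*G) = sqrt(2)*sqrt(G))
N(D) = -11/3
W(R) = -11/(3*R)
-W(X) = -(-11)/(3*(-83)) = -(-11)*(-1)/(3*83) = -1*11/249 = -11/249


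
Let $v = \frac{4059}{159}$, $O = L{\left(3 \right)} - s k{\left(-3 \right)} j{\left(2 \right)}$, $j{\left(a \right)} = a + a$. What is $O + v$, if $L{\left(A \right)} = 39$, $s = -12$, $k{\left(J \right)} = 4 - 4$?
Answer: $\frac{3420}{53} \approx 64.528$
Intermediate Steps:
$k{\left(J \right)} = 0$
$j{\left(a \right)} = 2 a$
$O = 39$ ($O = 39 - \left(-12\right) 0 \cdot 2 \cdot 2 = 39 - 0 \cdot 4 = 39 - 0 = 39 + 0 = 39$)
$v = \frac{1353}{53}$ ($v = 4059 \cdot \frac{1}{159} = \frac{1353}{53} \approx 25.528$)
$O + v = 39 + \frac{1353}{53} = \frac{3420}{53}$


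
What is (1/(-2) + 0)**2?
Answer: 1/4 ≈ 0.25000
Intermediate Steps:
(1/(-2) + 0)**2 = (-1/2 + 0)**2 = (-1/2)**2 = 1/4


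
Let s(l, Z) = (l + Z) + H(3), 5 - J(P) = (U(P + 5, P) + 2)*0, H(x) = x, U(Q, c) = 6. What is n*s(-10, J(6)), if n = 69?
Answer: -138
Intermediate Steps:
J(P) = 5 (J(P) = 5 - (6 + 2)*0 = 5 - 8*0 = 5 - 1*0 = 5 + 0 = 5)
s(l, Z) = 3 + Z + l (s(l, Z) = (l + Z) + 3 = (Z + l) + 3 = 3 + Z + l)
n*s(-10, J(6)) = 69*(3 + 5 - 10) = 69*(-2) = -138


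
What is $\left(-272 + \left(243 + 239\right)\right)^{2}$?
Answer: $44100$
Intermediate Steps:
$\left(-272 + \left(243 + 239\right)\right)^{2} = \left(-272 + 482\right)^{2} = 210^{2} = 44100$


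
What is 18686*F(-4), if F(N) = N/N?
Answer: 18686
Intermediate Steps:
F(N) = 1
18686*F(-4) = 18686*1 = 18686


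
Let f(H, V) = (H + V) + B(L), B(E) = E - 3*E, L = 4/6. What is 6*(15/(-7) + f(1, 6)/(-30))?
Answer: -1469/105 ≈ -13.990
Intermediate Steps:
L = ⅔ (L = 4*(⅙) = ⅔ ≈ 0.66667)
B(E) = -2*E
f(H, V) = -4/3 + H + V (f(H, V) = (H + V) - 2*⅔ = (H + V) - 4/3 = -4/3 + H + V)
6*(15/(-7) + f(1, 6)/(-30)) = 6*(15/(-7) + (-4/3 + 1 + 6)/(-30)) = 6*(15*(-⅐) + (17/3)*(-1/30)) = 6*(-15/7 - 17/90) = 6*(-1469/630) = -1469/105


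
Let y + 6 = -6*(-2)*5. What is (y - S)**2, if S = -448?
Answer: 252004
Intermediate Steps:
y = 54 (y = -6 - 6*(-2)*5 = -6 + 12*5 = -6 + 60 = 54)
(y - S)**2 = (54 - 1*(-448))**2 = (54 + 448)**2 = 502**2 = 252004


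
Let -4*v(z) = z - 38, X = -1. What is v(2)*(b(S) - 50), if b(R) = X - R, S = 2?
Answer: -477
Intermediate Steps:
b(R) = -1 - R
v(z) = 19/2 - z/4 (v(z) = -(z - 38)/4 = -(-38 + z)/4 = 19/2 - z/4)
v(2)*(b(S) - 50) = (19/2 - ¼*2)*((-1 - 1*2) - 50) = (19/2 - ½)*((-1 - 2) - 50) = 9*(-3 - 50) = 9*(-53) = -477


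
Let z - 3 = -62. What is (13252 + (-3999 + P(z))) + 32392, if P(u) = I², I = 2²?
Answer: 41661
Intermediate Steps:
z = -59 (z = 3 - 62 = -59)
I = 4
P(u) = 16 (P(u) = 4² = 16)
(13252 + (-3999 + P(z))) + 32392 = (13252 + (-3999 + 16)) + 32392 = (13252 - 3983) + 32392 = 9269 + 32392 = 41661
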